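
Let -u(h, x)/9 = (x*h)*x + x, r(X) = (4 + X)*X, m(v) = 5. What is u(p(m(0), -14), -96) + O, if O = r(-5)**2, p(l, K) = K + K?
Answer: 2323321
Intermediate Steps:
p(l, K) = 2*K
r(X) = X*(4 + X)
u(h, x) = -9*x - 9*h*x**2 (u(h, x) = -9*((x*h)*x + x) = -9*((h*x)*x + x) = -9*(h*x**2 + x) = -9*(x + h*x**2) = -9*x - 9*h*x**2)
O = 25 (O = (-5*(4 - 5))**2 = (-5*(-1))**2 = 5**2 = 25)
u(p(m(0), -14), -96) + O = -9*(-96)*(1 + (2*(-14))*(-96)) + 25 = -9*(-96)*(1 - 28*(-96)) + 25 = -9*(-96)*(1 + 2688) + 25 = -9*(-96)*2689 + 25 = 2323296 + 25 = 2323321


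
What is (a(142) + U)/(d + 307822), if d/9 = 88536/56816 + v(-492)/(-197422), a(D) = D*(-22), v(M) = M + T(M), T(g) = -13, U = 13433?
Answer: 3613539143149/107903541362056 ≈ 0.033489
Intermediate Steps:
v(M) = -13 + M (v(M) = M - 13 = -13 + M)
a(D) = -22*D
d = 4924025514/350522761 (d = 9*(88536/56816 + (-13 - 492)/(-197422)) = 9*(88536*(1/56816) - 505*(-1/197422)) = 9*(11067/7102 + 505/197422) = 9*(547113946/350522761) = 4924025514/350522761 ≈ 14.048)
(a(142) + U)/(d + 307822) = (-22*142 + 13433)/(4924025514/350522761 + 307822) = (-3124 + 13433)/(107903541362056/350522761) = 10309*(350522761/107903541362056) = 3613539143149/107903541362056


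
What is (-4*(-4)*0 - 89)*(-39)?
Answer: 3471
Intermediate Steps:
(-4*(-4)*0 - 89)*(-39) = (16*0 - 89)*(-39) = (0 - 89)*(-39) = -89*(-39) = 3471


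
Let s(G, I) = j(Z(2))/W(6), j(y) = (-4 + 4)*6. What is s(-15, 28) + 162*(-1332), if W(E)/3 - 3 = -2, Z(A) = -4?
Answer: -215784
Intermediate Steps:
W(E) = 3 (W(E) = 9 + 3*(-2) = 9 - 6 = 3)
j(y) = 0 (j(y) = 0*6 = 0)
s(G, I) = 0 (s(G, I) = 0/3 = 0*(1/3) = 0)
s(-15, 28) + 162*(-1332) = 0 + 162*(-1332) = 0 - 215784 = -215784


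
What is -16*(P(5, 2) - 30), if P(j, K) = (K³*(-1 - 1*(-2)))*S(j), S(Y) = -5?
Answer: 1120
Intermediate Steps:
P(j, K) = -5*K³ (P(j, K) = (K³*(-1 - 1*(-2)))*(-5) = (K³*(-1 + 2))*(-5) = (K³*1)*(-5) = K³*(-5) = -5*K³)
-16*(P(5, 2) - 30) = -16*(-5*2³ - 30) = -16*(-5*8 - 30) = -16*(-40 - 30) = -16*(-70) = 1120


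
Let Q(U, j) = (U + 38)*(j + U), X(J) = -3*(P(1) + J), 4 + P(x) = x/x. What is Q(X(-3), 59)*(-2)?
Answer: -8624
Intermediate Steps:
P(x) = -3 (P(x) = -4 + x/x = -4 + 1 = -3)
X(J) = 9 - 3*J (X(J) = -3*(-3 + J) = 9 - 3*J)
Q(U, j) = (38 + U)*(U + j)
Q(X(-3), 59)*(-2) = ((9 - 3*(-3))**2 + 38*(9 - 3*(-3)) + 38*59 + (9 - 3*(-3))*59)*(-2) = ((9 + 9)**2 + 38*(9 + 9) + 2242 + (9 + 9)*59)*(-2) = (18**2 + 38*18 + 2242 + 18*59)*(-2) = (324 + 684 + 2242 + 1062)*(-2) = 4312*(-2) = -8624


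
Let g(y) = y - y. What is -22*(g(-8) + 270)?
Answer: -5940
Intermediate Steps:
g(y) = 0
-22*(g(-8) + 270) = -22*(0 + 270) = -22*270 = -5940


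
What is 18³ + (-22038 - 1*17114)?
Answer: -33320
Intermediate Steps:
18³ + (-22038 - 1*17114) = 5832 + (-22038 - 17114) = 5832 - 39152 = -33320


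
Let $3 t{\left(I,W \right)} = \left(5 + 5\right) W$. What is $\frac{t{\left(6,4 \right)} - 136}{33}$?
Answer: $- \frac{368}{99} \approx -3.7172$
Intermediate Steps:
$t{\left(I,W \right)} = \frac{10 W}{3}$ ($t{\left(I,W \right)} = \frac{\left(5 + 5\right) W}{3} = \frac{10 W}{3}$)
$\frac{t{\left(6,4 \right)} - 136}{33} = \frac{\frac{10}{3} \cdot 4 - 136}{33} = \frac{\frac{40}{3} - 136}{33} = \frac{1}{33} \left(- \frac{368}{3}\right) = - \frac{368}{99}$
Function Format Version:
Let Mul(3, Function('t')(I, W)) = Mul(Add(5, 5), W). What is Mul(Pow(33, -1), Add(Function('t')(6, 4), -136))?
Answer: Rational(-368, 99) ≈ -3.7172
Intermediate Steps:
Function('t')(I, W) = Mul(Rational(10, 3), W) (Function('t')(I, W) = Mul(Rational(1, 3), Mul(Add(5, 5), W)) = Mul(Rational(1, 3), Mul(10, W)) = Mul(Rational(10, 3), W))
Mul(Pow(33, -1), Add(Function('t')(6, 4), -136)) = Mul(Pow(33, -1), Add(Mul(Rational(10, 3), 4), -136)) = Mul(Rational(1, 33), Add(Rational(40, 3), -136)) = Mul(Rational(1, 33), Rational(-368, 3)) = Rational(-368, 99)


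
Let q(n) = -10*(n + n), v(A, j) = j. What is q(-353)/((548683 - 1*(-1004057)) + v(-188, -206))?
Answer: 3530/776267 ≈ 0.0045474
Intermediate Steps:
q(n) = -20*n
q(-353)/((548683 - 1*(-1004057)) + v(-188, -206)) = (-20*(-353))/((548683 - 1*(-1004057)) - 206) = 7060/((548683 + 1004057) - 206) = 7060/(1552740 - 206) = 7060/1552534 = 7060*(1/1552534) = 3530/776267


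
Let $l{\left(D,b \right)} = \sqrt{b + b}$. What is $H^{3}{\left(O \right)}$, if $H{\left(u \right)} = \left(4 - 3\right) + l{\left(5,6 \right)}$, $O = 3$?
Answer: $37 + 30 \sqrt{3} \approx 88.962$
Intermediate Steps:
$l{\left(D,b \right)} = \sqrt{2} \sqrt{b}$ ($l{\left(D,b \right)} = \sqrt{2 b} = \sqrt{2} \sqrt{b}$)
$H{\left(u \right)} = 1 + 2 \sqrt{3}$ ($H{\left(u \right)} = \left(4 - 3\right) + \sqrt{2} \sqrt{6} = 1 + 2 \sqrt{3}$)
$H^{3}{\left(O \right)} = \left(1 + 2 \sqrt{3}\right)^{3}$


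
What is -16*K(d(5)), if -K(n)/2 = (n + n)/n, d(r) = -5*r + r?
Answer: 64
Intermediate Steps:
d(r) = -4*r
K(n) = -4 (K(n) = -2*(n + n)/n = -2*2*n/n = -2*2 = -4)
-16*K(d(5)) = -16*(-4) = 64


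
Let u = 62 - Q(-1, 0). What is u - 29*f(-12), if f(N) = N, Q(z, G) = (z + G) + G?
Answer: 411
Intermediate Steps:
Q(z, G) = z + 2*G (Q(z, G) = (G + z) + G = z + 2*G)
u = 63 (u = 62 - (-1 + 2*0) = 62 - (-1 + 0) = 62 - 1*(-1) = 62 + 1 = 63)
u - 29*f(-12) = 63 - 29*(-12) = 63 + 348 = 411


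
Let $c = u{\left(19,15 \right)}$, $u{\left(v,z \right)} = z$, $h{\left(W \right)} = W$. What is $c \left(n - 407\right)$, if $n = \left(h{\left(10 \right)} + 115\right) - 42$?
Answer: $-4860$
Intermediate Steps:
$c = 15$
$n = 83$ ($n = \left(10 + 115\right) - 42 = 125 - 42 = 83$)
$c \left(n - 407\right) = 15 \left(83 - 407\right) = 15 \left(-324\right) = -4860$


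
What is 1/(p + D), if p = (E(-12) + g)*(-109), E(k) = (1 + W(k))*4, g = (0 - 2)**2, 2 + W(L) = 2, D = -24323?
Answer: -1/25195 ≈ -3.9690e-5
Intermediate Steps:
W(L) = 0 (W(L) = -2 + 2 = 0)
g = 4 (g = (-2)**2 = 4)
E(k) = 4 (E(k) = (1 + 0)*4 = 1*4 = 4)
p = -872 (p = (4 + 4)*(-109) = 8*(-109) = -872)
1/(p + D) = 1/(-872 - 24323) = 1/(-25195) = -1/25195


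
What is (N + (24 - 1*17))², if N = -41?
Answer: 1156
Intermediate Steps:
(N + (24 - 1*17))² = (-41 + (24 - 1*17))² = (-41 + (24 - 17))² = (-41 + 7)² = (-34)² = 1156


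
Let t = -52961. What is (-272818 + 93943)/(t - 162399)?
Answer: 35775/43072 ≈ 0.83059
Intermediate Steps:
(-272818 + 93943)/(t - 162399) = (-272818 + 93943)/(-52961 - 162399) = -178875/(-215360) = -178875*(-1/215360) = 35775/43072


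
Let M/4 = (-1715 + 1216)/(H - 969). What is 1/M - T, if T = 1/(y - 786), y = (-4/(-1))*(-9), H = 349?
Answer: 127909/410178 ≈ 0.31184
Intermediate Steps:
M = 499/155 (M = 4*((-1715 + 1216)/(349 - 969)) = 4*(-499/(-620)) = 4*(-499*(-1/620)) = 4*(499/620) = 499/155 ≈ 3.2194)
y = -36 (y = -1*(-4)*(-9) = 4*(-9) = -36)
T = -1/822 (T = 1/(-36 - 786) = 1/(-822) = -1/822 ≈ -0.0012165)
1/M - T = 1/(499/155) - 1*(-1/822) = 155/499 + 1/822 = 127909/410178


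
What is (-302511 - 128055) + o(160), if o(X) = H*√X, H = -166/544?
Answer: -430566 - 83*√10/68 ≈ -4.3057e+5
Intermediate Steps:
H = -83/272 (H = -166*1/544 = -83/272 ≈ -0.30515)
o(X) = -83*√X/272
(-302511 - 128055) + o(160) = (-302511 - 128055) - 83*√10/68 = -430566 - 83*√10/68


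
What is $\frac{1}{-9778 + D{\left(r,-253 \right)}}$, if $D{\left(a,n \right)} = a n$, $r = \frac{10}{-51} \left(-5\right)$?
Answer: $- \frac{51}{511328} \approx -9.974 \cdot 10^{-5}$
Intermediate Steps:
$r = \frac{50}{51}$ ($r = 10 \left(- \frac{1}{51}\right) \left(-5\right) = \left(- \frac{10}{51}\right) \left(-5\right) = \frac{50}{51} \approx 0.98039$)
$\frac{1}{-9778 + D{\left(r,-253 \right)}} = \frac{1}{-9778 + \frac{50}{51} \left(-253\right)} = \frac{1}{-9778 - \frac{12650}{51}} = \frac{1}{- \frac{511328}{51}} = - \frac{51}{511328}$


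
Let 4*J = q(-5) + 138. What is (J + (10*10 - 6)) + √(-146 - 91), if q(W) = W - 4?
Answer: 505/4 + I*√237 ≈ 126.25 + 15.395*I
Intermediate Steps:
q(W) = -4 + W
J = 129/4 (J = ((-4 - 5) + 138)/4 = (-9 + 138)/4 = (¼)*129 = 129/4 ≈ 32.250)
(J + (10*10 - 6)) + √(-146 - 91) = (129/4 + (10*10 - 6)) + √(-146 - 91) = (129/4 + (100 - 6)) + √(-237) = (129/4 + 94) + I*√237 = 505/4 + I*√237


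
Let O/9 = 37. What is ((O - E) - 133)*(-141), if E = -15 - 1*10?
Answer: -31725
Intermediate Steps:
O = 333 (O = 9*37 = 333)
E = -25 (E = -15 - 10 = -25)
((O - E) - 133)*(-141) = ((333 - 1*(-25)) - 133)*(-141) = ((333 + 25) - 133)*(-141) = (358 - 133)*(-141) = 225*(-141) = -31725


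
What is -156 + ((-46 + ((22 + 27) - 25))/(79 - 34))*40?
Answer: -1580/9 ≈ -175.56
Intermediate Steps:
-156 + ((-46 + ((22 + 27) - 25))/(79 - 34))*40 = -156 + ((-46 + (49 - 25))/45)*40 = -156 + ((-46 + 24)*(1/45))*40 = -156 - 22*1/45*40 = -156 - 22/45*40 = -156 - 176/9 = -1580/9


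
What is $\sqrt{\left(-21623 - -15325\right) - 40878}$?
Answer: $2 i \sqrt{11794} \approx 217.2 i$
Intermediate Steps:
$\sqrt{\left(-21623 - -15325\right) - 40878} = \sqrt{\left(-21623 + 15325\right) - 40878} = \sqrt{-6298 - 40878} = \sqrt{-47176} = 2 i \sqrt{11794}$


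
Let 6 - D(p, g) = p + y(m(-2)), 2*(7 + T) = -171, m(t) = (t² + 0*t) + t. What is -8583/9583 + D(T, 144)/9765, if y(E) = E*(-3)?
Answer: -23660449/26736570 ≈ -0.88495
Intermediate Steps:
m(t) = t + t² (m(t) = (t² + 0) + t = t² + t = t + t²)
y(E) = -3*E
T = -185/2 (T = -7 + (½)*(-171) = -7 - 171/2 = -185/2 ≈ -92.500)
D(p, g) = 12 - p (D(p, g) = 6 - (p - (-6)*(1 - 2)) = 6 - (p - (-6)*(-1)) = 6 - (p - 3*2) = 6 - (p - 6) = 6 - (-6 + p) = 6 + (6 - p) = 12 - p)
-8583/9583 + D(T, 144)/9765 = -8583/9583 + (12 - 1*(-185/2))/9765 = -8583*1/9583 + (12 + 185/2)*(1/9765) = -8583/9583 + (209/2)*(1/9765) = -8583/9583 + 209/19530 = -23660449/26736570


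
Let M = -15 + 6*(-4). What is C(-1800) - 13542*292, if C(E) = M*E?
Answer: -3884064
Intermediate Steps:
M = -39 (M = -15 - 24 = -39)
C(E) = -39*E
C(-1800) - 13542*292 = -39*(-1800) - 13542*292 = 70200 - 3954264 = -3884064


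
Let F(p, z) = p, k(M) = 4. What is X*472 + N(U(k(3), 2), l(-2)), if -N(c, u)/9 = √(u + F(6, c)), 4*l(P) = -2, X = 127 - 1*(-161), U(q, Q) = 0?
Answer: 135936 - 9*√22/2 ≈ 1.3592e+5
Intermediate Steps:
X = 288 (X = 127 + 161 = 288)
l(P) = -½ (l(P) = (¼)*(-2) = -½)
N(c, u) = -9*√(6 + u) (N(c, u) = -9*√(u + 6) = -9*√(6 + u))
X*472 + N(U(k(3), 2), l(-2)) = 288*472 - 9*√(6 - ½) = 135936 - 9*√22/2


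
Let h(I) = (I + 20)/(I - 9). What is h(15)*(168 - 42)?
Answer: 735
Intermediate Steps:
h(I) = (20 + I)/(-9 + I)
h(15)*(168 - 42) = ((20 + 15)/(-9 + 15))*(168 - 42) = (35/6)*126 = 735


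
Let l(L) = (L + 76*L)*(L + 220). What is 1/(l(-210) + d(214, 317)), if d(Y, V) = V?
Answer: -1/161383 ≈ -6.1964e-6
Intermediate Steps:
l(L) = 77*L*(220 + L) (l(L) = (77*L)*(220 + L) = 77*L*(220 + L))
1/(l(-210) + d(214, 317)) = 1/(77*(-210)*(220 - 210) + 317) = 1/(77*(-210)*10 + 317) = 1/(-161700 + 317) = 1/(-161383) = -1/161383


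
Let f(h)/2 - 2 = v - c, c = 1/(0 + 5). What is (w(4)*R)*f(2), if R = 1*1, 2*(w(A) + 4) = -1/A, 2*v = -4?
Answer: 33/20 ≈ 1.6500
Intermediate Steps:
v = -2 (v = (½)*(-4) = -2)
c = ⅕ (c = 1/5 = ⅕ ≈ 0.20000)
w(A) = -4 - 1/(2*A) (w(A) = -4 + (-1/A)/2 = -4 - 1/(2*A))
f(h) = -⅖ (f(h) = 4 + 2*(-2 - 1*⅕) = 4 + 2*(-2 - ⅕) = 4 + 2*(-11/5) = 4 - 22/5 = -⅖)
R = 1
(w(4)*R)*f(2) = ((-4 - ½/4)*1)*(-⅖) = ((-4 - ½*¼)*1)*(-⅖) = ((-4 - ⅛)*1)*(-⅖) = -33/8*1*(-⅖) = -33/8*(-⅖) = 33/20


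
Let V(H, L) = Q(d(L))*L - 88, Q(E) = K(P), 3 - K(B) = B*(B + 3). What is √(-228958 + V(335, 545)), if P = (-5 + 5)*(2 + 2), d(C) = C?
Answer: I*√227411 ≈ 476.88*I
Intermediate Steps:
P = 0 (P = 0*4 = 0)
K(B) = 3 - B*(3 + B) (K(B) = 3 - B*(B + 3) = 3 - B*(3 + B))
Q(E) = 3 (Q(E) = 3 - 1*0² - 3*0 = 3 - 1*0 + 0 = 3 + 0 + 0 = 3)
V(H, L) = -88 + 3*L (V(H, L) = 3*L - 88 = -88 + 3*L)
√(-228958 + V(335, 545)) = √(-228958 + (-88 + 3*545)) = √(-228958 + (-88 + 1635)) = √(-228958 + 1547) = √(-227411) = I*√227411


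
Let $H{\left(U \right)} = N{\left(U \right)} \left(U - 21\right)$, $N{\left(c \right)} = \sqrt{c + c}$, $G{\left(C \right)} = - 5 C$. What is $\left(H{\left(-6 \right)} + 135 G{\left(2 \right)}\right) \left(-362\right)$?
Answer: $488700 + 19548 i \sqrt{3} \approx 4.887 \cdot 10^{5} + 33858.0 i$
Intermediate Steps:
$N{\left(c \right)} = \sqrt{2} \sqrt{c}$ ($N{\left(c \right)} = \sqrt{2 c} = \sqrt{2} \sqrt{c}$)
$H{\left(U \right)} = \sqrt{2} \sqrt{U} \left(-21 + U\right)$ ($H{\left(U \right)} = \sqrt{2} \sqrt{U} \left(U - 21\right) = \sqrt{2} \sqrt{U} \left(-21 + U\right)$)
$\left(H{\left(-6 \right)} + 135 G{\left(2 \right)}\right) \left(-362\right) = \left(\sqrt{2} \sqrt{-6} \left(-21 - 6\right) + 135 \left(\left(-5\right) 2\right)\right) \left(-362\right) = \left(\sqrt{2} i \sqrt{6} \left(-27\right) + 135 \left(-10\right)\right) \left(-362\right) = \left(- 54 i \sqrt{3} - 1350\right) \left(-362\right) = \left(-1350 - 54 i \sqrt{3}\right) \left(-362\right) = 488700 + 19548 i \sqrt{3}$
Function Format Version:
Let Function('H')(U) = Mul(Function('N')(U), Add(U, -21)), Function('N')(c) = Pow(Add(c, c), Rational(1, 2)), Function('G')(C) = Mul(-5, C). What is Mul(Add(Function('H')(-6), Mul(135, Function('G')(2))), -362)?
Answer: Add(488700, Mul(19548, I, Pow(3, Rational(1, 2)))) ≈ Add(4.8870e+5, Mul(33858., I))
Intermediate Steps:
Function('N')(c) = Mul(Pow(2, Rational(1, 2)), Pow(c, Rational(1, 2))) (Function('N')(c) = Pow(Mul(2, c), Rational(1, 2)) = Mul(Pow(2, Rational(1, 2)), Pow(c, Rational(1, 2))))
Function('H')(U) = Mul(Pow(2, Rational(1, 2)), Pow(U, Rational(1, 2)), Add(-21, U)) (Function('H')(U) = Mul(Mul(Pow(2, Rational(1, 2)), Pow(U, Rational(1, 2))), Add(U, -21)) = Mul(Mul(Pow(2, Rational(1, 2)), Pow(U, Rational(1, 2))), Add(-21, U)) = Mul(Pow(2, Rational(1, 2)), Pow(U, Rational(1, 2)), Add(-21, U)))
Mul(Add(Function('H')(-6), Mul(135, Function('G')(2))), -362) = Mul(Add(Mul(Pow(2, Rational(1, 2)), Pow(-6, Rational(1, 2)), Add(-21, -6)), Mul(135, Mul(-5, 2))), -362) = Mul(Add(Mul(Pow(2, Rational(1, 2)), Mul(I, Pow(6, Rational(1, 2))), -27), Mul(135, -10)), -362) = Mul(Add(Mul(-54, I, Pow(3, Rational(1, 2))), -1350), -362) = Mul(Add(-1350, Mul(-54, I, Pow(3, Rational(1, 2)))), -362) = Add(488700, Mul(19548, I, Pow(3, Rational(1, 2))))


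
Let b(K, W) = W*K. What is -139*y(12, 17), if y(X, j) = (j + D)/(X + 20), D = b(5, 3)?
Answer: -139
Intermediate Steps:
b(K, W) = K*W
D = 15 (D = 5*3 = 15)
y(X, j) = (15 + j)/(20 + X) (y(X, j) = (j + 15)/(X + 20) = (15 + j)/(20 + X))
-139*y(12, 17) = -139*(15 + 17)/(20 + 12) = -139*32/32 = -139*1 = -139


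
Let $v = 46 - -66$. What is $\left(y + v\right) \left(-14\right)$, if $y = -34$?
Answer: $-1092$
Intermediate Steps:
$v = 112$ ($v = 46 + 66 = 112$)
$\left(y + v\right) \left(-14\right) = \left(-34 + 112\right) \left(-14\right) = 78 \left(-14\right) = -1092$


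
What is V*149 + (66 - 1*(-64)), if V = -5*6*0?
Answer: 130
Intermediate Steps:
V = 0 (V = -30*0 = 0)
V*149 + (66 - 1*(-64)) = 0*149 + (66 - 1*(-64)) = 0 + (66 + 64) = 0 + 130 = 130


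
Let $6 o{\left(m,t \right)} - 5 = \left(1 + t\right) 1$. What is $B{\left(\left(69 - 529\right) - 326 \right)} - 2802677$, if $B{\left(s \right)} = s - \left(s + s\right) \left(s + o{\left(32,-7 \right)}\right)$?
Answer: $-4039317$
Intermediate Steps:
$o{\left(m,t \right)} = 1 + \frac{t}{6}$ ($o{\left(m,t \right)} = \frac{5}{6} + \frac{\left(1 + t\right) 1}{6} = \frac{5}{6} + \frac{1 + t}{6} = \frac{5}{6} + \left(\frac{1}{6} + \frac{t}{6}\right) = 1 + \frac{t}{6}$)
$B{\left(s \right)} = s - 2 s \left(- \frac{1}{6} + s\right)$ ($B{\left(s \right)} = s - \left(s + s\right) \left(s + \left(1 + \frac{1}{6} \left(-7\right)\right)\right) = s - 2 s \left(s + \left(1 - \frac{7}{6}\right)\right) = s - 2 s \left(s - \frac{1}{6}\right) = s - 2 s \left(- \frac{1}{6} + s\right)$)
$B{\left(\left(69 - 529\right) - 326 \right)} - 2802677 = \frac{2 \left(\left(69 - 529\right) - 326\right) \left(2 - 3 \left(\left(69 - 529\right) - 326\right)\right)}{3} - 2802677 = \frac{2 \left(-460 - 326\right) \left(2 - 3 \left(-460 - 326\right)\right)}{3} - 2802677 = \frac{2}{3} \left(-786\right) \left(2 - -2358\right) - 2802677 = \frac{2}{3} \left(-786\right) \left(2 + 2358\right) - 2802677 = \frac{2}{3} \left(-786\right) 2360 - 2802677 = -1236640 - 2802677 = -4039317$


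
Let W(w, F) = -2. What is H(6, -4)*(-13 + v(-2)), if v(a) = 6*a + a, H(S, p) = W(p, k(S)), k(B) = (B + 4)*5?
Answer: 54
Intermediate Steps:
k(B) = 20 + 5*B (k(B) = (4 + B)*5 = 20 + 5*B)
H(S, p) = -2
v(a) = 7*a
H(6, -4)*(-13 + v(-2)) = -2*(-13 + 7*(-2)) = -2*(-13 - 14) = -2*(-27) = 54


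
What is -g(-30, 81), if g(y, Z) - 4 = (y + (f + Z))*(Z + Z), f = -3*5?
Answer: -5836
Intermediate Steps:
f = -15
g(y, Z) = 4 + 2*Z*(-15 + Z + y) (g(y, Z) = 4 + (y + (-15 + Z))*(Z + Z) = 4 + (-15 + Z + y)*(2*Z) = 4 + 2*Z*(-15 + Z + y))
-g(-30, 81) = -(4 - 30*81 + 2*81² + 2*81*(-30)) = -(4 - 2430 + 2*6561 - 4860) = -(4 - 2430 + 13122 - 4860) = -1*5836 = -5836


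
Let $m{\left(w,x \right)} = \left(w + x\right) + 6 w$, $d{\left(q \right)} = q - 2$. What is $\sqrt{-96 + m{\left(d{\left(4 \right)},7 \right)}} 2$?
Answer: $10 i \sqrt{3} \approx 17.32 i$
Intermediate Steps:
$d{\left(q \right)} = -2 + q$
$m{\left(w,x \right)} = x + 7 w$
$\sqrt{-96 + m{\left(d{\left(4 \right)},7 \right)}} 2 = \sqrt{-96 + \left(7 + 7 \left(-2 + 4\right)\right)} 2 = \sqrt{-96 + \left(7 + 7 \cdot 2\right)} 2 = \sqrt{-96 + \left(7 + 14\right)} 2 = \sqrt{-96 + 21} \cdot 2 = \sqrt{-75} \cdot 2 = 5 i \sqrt{3} \cdot 2 = 10 i \sqrt{3}$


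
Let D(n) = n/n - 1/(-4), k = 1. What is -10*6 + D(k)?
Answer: -235/4 ≈ -58.750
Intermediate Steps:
D(n) = 5/4 (D(n) = 1 - 1*(-¼) = 1 + ¼ = 5/4)
-10*6 + D(k) = -10*6 + 5/4 = -60 + 5/4 = -235/4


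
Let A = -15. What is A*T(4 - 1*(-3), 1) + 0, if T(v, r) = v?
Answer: -105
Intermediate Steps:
A*T(4 - 1*(-3), 1) + 0 = -15*(4 - 1*(-3)) + 0 = -15*(4 + 3) + 0 = -15*7 + 0 = -105 + 0 = -105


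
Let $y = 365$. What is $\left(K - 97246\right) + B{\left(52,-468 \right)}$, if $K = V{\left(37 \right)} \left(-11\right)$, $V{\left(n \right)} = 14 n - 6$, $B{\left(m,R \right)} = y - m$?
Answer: $-102565$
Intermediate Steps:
$B{\left(m,R \right)} = 365 - m$
$V{\left(n \right)} = -6 + 14 n$
$K = -5632$ ($K = \left(-6 + 14 \cdot 37\right) \left(-11\right) = \left(-6 + 518\right) \left(-11\right) = 512 \left(-11\right) = -5632$)
$\left(K - 97246\right) + B{\left(52,-468 \right)} = \left(-5632 - 97246\right) + \left(365 - 52\right) = -102878 + \left(365 - 52\right) = -102878 + 313 = -102565$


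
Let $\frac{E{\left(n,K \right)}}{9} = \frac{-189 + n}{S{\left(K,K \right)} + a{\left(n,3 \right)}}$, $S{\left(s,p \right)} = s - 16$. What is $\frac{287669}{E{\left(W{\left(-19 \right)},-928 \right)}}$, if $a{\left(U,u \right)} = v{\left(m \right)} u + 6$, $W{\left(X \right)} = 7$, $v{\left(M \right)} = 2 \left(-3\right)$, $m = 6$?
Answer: $\frac{137505782}{819} \approx 1.6789 \cdot 10^{5}$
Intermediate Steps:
$v{\left(M \right)} = -6$
$a{\left(U,u \right)} = 6 - 6 u$ ($a{\left(U,u \right)} = - 6 u + 6 = 6 - 6 u$)
$S{\left(s,p \right)} = -16 + s$
$E{\left(n,K \right)} = \frac{9 \left(-189 + n\right)}{-28 + K}$ ($E{\left(n,K \right)} = 9 \frac{-189 + n}{\left(-16 + K\right) + \left(6 - 18\right)} = 9 \frac{-189 + n}{\left(-16 + K\right) - 12} = 9 \frac{-189 + n}{-28 + K} = \frac{9 \left(-189 + n\right)}{-28 + K}$)
$\frac{287669}{E{\left(W{\left(-19 \right)},-928 \right)}} = \frac{287669}{9 \frac{1}{-28 - 928} \left(-189 + 7\right)} = \frac{287669}{9 \frac{1}{-956} \left(-182\right)} = \frac{287669}{9 \left(- \frac{1}{956}\right) \left(-182\right)} = \frac{287669}{\frac{819}{478}} = 287669 \cdot \frac{478}{819} = \frac{137505782}{819}$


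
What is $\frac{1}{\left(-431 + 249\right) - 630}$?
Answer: $- \frac{1}{812} \approx -0.0012315$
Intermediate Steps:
$\frac{1}{\left(-431 + 249\right) - 630} = \frac{1}{-182 - 630} = \frac{1}{-812} = - \frac{1}{812}$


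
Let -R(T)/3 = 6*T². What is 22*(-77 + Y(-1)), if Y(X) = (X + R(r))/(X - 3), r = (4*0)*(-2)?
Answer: -3377/2 ≈ -1688.5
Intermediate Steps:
r = 0 (r = 0*(-2) = 0)
R(T) = -18*T²
Y(X) = X/(-3 + X) (Y(X) = (X - 18*0²)/(X - 3) = (X - 18*0)/(-3 + X) = (X + 0)/(-3 + X) = X/(-3 + X))
22*(-77 + Y(-1)) = 22*(-77 - 1/(-3 - 1)) = 22*(-77 - 1/(-4)) = 22*(-77 - 1*(-¼)) = 22*(-77 + ¼) = 22*(-307/4) = -3377/2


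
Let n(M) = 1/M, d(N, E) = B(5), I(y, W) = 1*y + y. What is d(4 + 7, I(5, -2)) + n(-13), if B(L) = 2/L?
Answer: 21/65 ≈ 0.32308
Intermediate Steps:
I(y, W) = 2*y (I(y, W) = y + y = 2*y)
d(N, E) = 2/5
d(4 + 7, I(5, -2)) + n(-13) = 2/5 + 1/(-13) = 2/5 - 1/13 = 21/65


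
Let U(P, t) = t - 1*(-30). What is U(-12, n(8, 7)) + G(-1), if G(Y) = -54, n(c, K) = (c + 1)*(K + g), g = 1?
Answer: 48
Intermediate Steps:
n(c, K) = (1 + K)*(1 + c) (n(c, K) = (c + 1)*(K + 1) = (1 + c)*(1 + K) = (1 + K)*(1 + c))
U(P, t) = 30 + t (U(P, t) = t + 30 = 30 + t)
U(-12, n(8, 7)) + G(-1) = (30 + (1 + 7 + 8 + 7*8)) - 54 = (30 + (1 + 7 + 8 + 56)) - 54 = (30 + 72) - 54 = 102 - 54 = 48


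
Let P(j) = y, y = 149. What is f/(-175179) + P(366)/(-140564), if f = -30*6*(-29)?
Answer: -253281917/8207953652 ≈ -0.030858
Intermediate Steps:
P(j) = 149
f = 5220 (f = -180*(-29) = 5220)
f/(-175179) + P(366)/(-140564) = 5220/(-175179) + 149/(-140564) = 5220*(-1/175179) + 149*(-1/140564) = -1740/58393 - 149/140564 = -253281917/8207953652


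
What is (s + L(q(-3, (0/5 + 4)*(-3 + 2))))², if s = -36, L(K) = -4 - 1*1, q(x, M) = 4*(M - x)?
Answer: 1681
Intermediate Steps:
q(x, M) = -4*x + 4*M
L(K) = -5 (L(K) = -4 - 1 = -5)
(s + L(q(-3, (0/5 + 4)*(-3 + 2))))² = (-36 - 5)² = (-41)² = 1681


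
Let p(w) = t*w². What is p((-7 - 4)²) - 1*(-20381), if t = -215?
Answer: -3127434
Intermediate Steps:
p(w) = -215*w²
p((-7 - 4)²) - 1*(-20381) = -215*(-7 - 4)⁴ - 1*(-20381) = -215*((-11)²)² + 20381 = -215*121² + 20381 = -215*14641 + 20381 = -3147815 + 20381 = -3127434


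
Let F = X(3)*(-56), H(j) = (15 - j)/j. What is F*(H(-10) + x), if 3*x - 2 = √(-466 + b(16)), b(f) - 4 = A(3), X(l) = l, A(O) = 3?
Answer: 308 - 168*I*√51 ≈ 308.0 - 1199.8*I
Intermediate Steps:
H(j) = (15 - j)/j
b(f) = 7 (b(f) = 4 + 3 = 7)
F = -168 (F = 3*(-56) = -168)
x = ⅔ + I*√51 (x = ⅔ + √(-466 + 7)/3 = ⅔ + √(-459)/3 = ⅔ + (3*I*√51)/3 = ⅔ + I*√51 ≈ 0.66667 + 7.1414*I)
F*(H(-10) + x) = -168*((15 - 1*(-10))/(-10) + (⅔ + I*√51)) = -168*(-(15 + 10)/10 + (⅔ + I*√51)) = -168*(-⅒*25 + (⅔ + I*√51)) = -168*(-5/2 + (⅔ + I*√51)) = -168*(-11/6 + I*√51) = 308 - 168*I*√51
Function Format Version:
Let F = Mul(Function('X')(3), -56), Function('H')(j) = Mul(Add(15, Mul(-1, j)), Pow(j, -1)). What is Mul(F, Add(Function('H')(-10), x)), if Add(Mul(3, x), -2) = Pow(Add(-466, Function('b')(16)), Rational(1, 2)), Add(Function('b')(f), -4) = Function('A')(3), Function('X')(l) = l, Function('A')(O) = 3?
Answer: Add(308, Mul(-168, I, Pow(51, Rational(1, 2)))) ≈ Add(308.00, Mul(-1199.8, I))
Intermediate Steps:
Function('H')(j) = Mul(Pow(j, -1), Add(15, Mul(-1, j)))
Function('b')(f) = 7 (Function('b')(f) = Add(4, 3) = 7)
F = -168 (F = Mul(3, -56) = -168)
x = Add(Rational(2, 3), Mul(I, Pow(51, Rational(1, 2)))) (x = Add(Rational(2, 3), Mul(Rational(1, 3), Pow(Add(-466, 7), Rational(1, 2)))) = Add(Rational(2, 3), Mul(Rational(1, 3), Pow(-459, Rational(1, 2)))) = Add(Rational(2, 3), Mul(Rational(1, 3), Mul(3, I, Pow(51, Rational(1, 2))))) = Add(Rational(2, 3), Mul(I, Pow(51, Rational(1, 2)))) ≈ Add(0.66667, Mul(7.1414, I)))
Mul(F, Add(Function('H')(-10), x)) = Mul(-168, Add(Mul(Pow(-10, -1), Add(15, Mul(-1, -10))), Add(Rational(2, 3), Mul(I, Pow(51, Rational(1, 2)))))) = Mul(-168, Add(Mul(Rational(-1, 10), Add(15, 10)), Add(Rational(2, 3), Mul(I, Pow(51, Rational(1, 2)))))) = Mul(-168, Add(Mul(Rational(-1, 10), 25), Add(Rational(2, 3), Mul(I, Pow(51, Rational(1, 2)))))) = Mul(-168, Add(Rational(-5, 2), Add(Rational(2, 3), Mul(I, Pow(51, Rational(1, 2)))))) = Mul(-168, Add(Rational(-11, 6), Mul(I, Pow(51, Rational(1, 2))))) = Add(308, Mul(-168, I, Pow(51, Rational(1, 2))))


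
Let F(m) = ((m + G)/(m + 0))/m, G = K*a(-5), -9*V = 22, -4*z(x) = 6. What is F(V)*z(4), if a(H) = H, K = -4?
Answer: -2133/484 ≈ -4.4070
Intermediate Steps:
z(x) = -3/2 (z(x) = -1/4*6 = -3/2)
V = -22/9 (V = -1/9*22 = -22/9 ≈ -2.4444)
G = 20 (G = -4*(-5) = 20)
F(m) = (20 + m)/m**2 (F(m) = ((m + 20)/(m + 0))/m = ((20 + m)/m)/m = (20 + m)/m**2)
F(V)*z(4) = ((20 - 22/9)/(-22/9)**2)*(-3/2) = ((81/484)*(158/9))*(-3/2) = (711/242)*(-3/2) = -2133/484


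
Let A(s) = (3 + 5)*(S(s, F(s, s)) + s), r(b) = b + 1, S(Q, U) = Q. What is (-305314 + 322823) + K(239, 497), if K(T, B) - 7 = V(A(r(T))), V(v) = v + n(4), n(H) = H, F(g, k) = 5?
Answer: 21360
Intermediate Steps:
r(b) = 1 + b
A(s) = 16*s (A(s) = (3 + 5)*(s + s) = 8*(2*s) = 16*s)
V(v) = 4 + v (V(v) = v + 4 = 4 + v)
K(T, B) = 27 + 16*T (K(T, B) = 7 + (4 + 16*(1 + T)) = 7 + (4 + (16 + 16*T)) = 7 + (20 + 16*T) = 27 + 16*T)
(-305314 + 322823) + K(239, 497) = (-305314 + 322823) + (27 + 16*239) = 17509 + (27 + 3824) = 17509 + 3851 = 21360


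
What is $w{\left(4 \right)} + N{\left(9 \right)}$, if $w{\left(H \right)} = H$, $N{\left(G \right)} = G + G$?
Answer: $22$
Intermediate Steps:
$N{\left(G \right)} = 2 G$
$w{\left(4 \right)} + N{\left(9 \right)} = 4 + 2 \cdot 9 = 4 + 18 = 22$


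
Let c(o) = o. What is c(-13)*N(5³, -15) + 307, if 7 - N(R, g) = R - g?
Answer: 2036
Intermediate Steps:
N(R, g) = 7 + g - R (N(R, g) = 7 - (R - g) = 7 + (g - R) = 7 + g - R)
c(-13)*N(5³, -15) + 307 = -13*(7 - 15 - 1*5³) + 307 = -13*(7 - 15 - 1*125) + 307 = -13*(7 - 15 - 125) + 307 = -13*(-133) + 307 = 1729 + 307 = 2036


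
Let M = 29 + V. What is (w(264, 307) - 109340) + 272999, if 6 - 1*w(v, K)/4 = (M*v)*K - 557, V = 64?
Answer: -29983945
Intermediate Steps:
M = 93 (M = 29 + 64 = 93)
w(v, K) = 2252 - 372*K*v (w(v, K) = 24 - 4*((93*v)*K - 557) = 24 - 4*(93*K*v - 557) = 24 - 4*(-557 + 93*K*v) = 24 + (2228 - 372*K*v) = 2252 - 372*K*v)
(w(264, 307) - 109340) + 272999 = ((2252 - 372*307*264) - 109340) + 272999 = ((2252 - 30149856) - 109340) + 272999 = (-30147604 - 109340) + 272999 = -30256944 + 272999 = -29983945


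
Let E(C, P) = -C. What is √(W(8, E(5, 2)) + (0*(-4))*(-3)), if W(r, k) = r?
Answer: 2*√2 ≈ 2.8284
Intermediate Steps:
√(W(8, E(5, 2)) + (0*(-4))*(-3)) = √(8 + (0*(-4))*(-3)) = √(8 + 0*(-3)) = √(8 + 0) = √8 = 2*√2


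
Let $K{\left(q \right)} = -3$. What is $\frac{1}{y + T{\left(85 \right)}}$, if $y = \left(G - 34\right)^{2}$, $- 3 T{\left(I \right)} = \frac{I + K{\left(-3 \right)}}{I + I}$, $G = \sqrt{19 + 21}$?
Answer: $\frac{77759445}{80960769721} + \frac{8843400 \sqrt{10}}{80960769721} \approx 0.0013059$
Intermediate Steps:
$G = 2 \sqrt{10}$ ($G = \sqrt{40} = 2 \sqrt{10} \approx 6.3246$)
$T{\left(I \right)} = - \frac{-3 + I}{6 I}$ ($T{\left(I \right)} = - \frac{\left(I - 3\right) \frac{1}{I + I}}{3} = - \frac{\left(-3 + I\right) \frac{1}{2 I}}{3} = - \frac{\frac{1}{2} \frac{1}{I} \left(-3 + I\right)}{3} = - \frac{-3 + I}{6 I}$)
$y = \left(-34 + 2 \sqrt{10}\right)^{2}$ ($y = \left(2 \sqrt{10} - 34\right)^{2} = \left(-34 + 2 \sqrt{10}\right)^{2} \approx 765.93$)
$\frac{1}{y + T{\left(85 \right)}} = \frac{1}{\left(1196 - 136 \sqrt{10}\right) + \frac{3 - 85}{6 \cdot 85}} = \frac{1}{\left(1196 - 136 \sqrt{10}\right) + \frac{1}{6} \cdot \frac{1}{85} \left(3 - 85\right)} = \frac{1}{\left(1196 - 136 \sqrt{10}\right) + \frac{1}{6} \cdot \frac{1}{85} \left(-82\right)} = \frac{1}{\left(1196 - 136 \sqrt{10}\right) - \frac{41}{255}} = \frac{1}{\frac{304939}{255} - 136 \sqrt{10}}$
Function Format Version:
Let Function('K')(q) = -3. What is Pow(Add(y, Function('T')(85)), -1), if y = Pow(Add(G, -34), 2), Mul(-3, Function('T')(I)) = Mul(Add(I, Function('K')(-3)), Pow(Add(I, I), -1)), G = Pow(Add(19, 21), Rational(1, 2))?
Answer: Add(Rational(77759445, 80960769721), Mul(Rational(8843400, 80960769721), Pow(10, Rational(1, 2)))) ≈ 0.0013059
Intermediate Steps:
G = Mul(2, Pow(10, Rational(1, 2))) (G = Pow(40, Rational(1, 2)) = Mul(2, Pow(10, Rational(1, 2))) ≈ 6.3246)
Function('T')(I) = Mul(Rational(-1, 6), Pow(I, -1), Add(-3, I)) (Function('T')(I) = Mul(Rational(-1, 3), Mul(Add(I, -3), Pow(Add(I, I), -1))) = Mul(Rational(-1, 3), Mul(Add(-3, I), Pow(Mul(2, I), -1))) = Mul(Rational(-1, 3), Mul(Add(-3, I), Mul(Rational(1, 2), Pow(I, -1)))) = Mul(Rational(-1, 3), Mul(Rational(1, 2), Pow(I, -1), Add(-3, I))) = Mul(Rational(-1, 6), Pow(I, -1), Add(-3, I)))
y = Pow(Add(-34, Mul(2, Pow(10, Rational(1, 2)))), 2) (y = Pow(Add(Mul(2, Pow(10, Rational(1, 2))), -34), 2) = Pow(Add(-34, Mul(2, Pow(10, Rational(1, 2)))), 2) ≈ 765.93)
Pow(Add(y, Function('T')(85)), -1) = Pow(Add(Add(1196, Mul(-136, Pow(10, Rational(1, 2)))), Mul(Rational(1, 6), Pow(85, -1), Add(3, Mul(-1, 85)))), -1) = Pow(Add(Add(1196, Mul(-136, Pow(10, Rational(1, 2)))), Mul(Rational(1, 6), Rational(1, 85), Add(3, -85))), -1) = Pow(Add(Add(1196, Mul(-136, Pow(10, Rational(1, 2)))), Mul(Rational(1, 6), Rational(1, 85), -82)), -1) = Pow(Add(Add(1196, Mul(-136, Pow(10, Rational(1, 2)))), Rational(-41, 255)), -1) = Pow(Add(Rational(304939, 255), Mul(-136, Pow(10, Rational(1, 2)))), -1)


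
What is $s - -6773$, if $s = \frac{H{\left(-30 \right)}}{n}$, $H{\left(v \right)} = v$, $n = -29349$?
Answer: $\frac{66260269}{9783} \approx 6773.0$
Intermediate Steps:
$s = \frac{10}{9783}$ ($s = - \frac{30}{-29349} = \left(-30\right) \left(- \frac{1}{29349}\right) = \frac{10}{9783} \approx 0.0010222$)
$s - -6773 = \frac{10}{9783} - -6773 = \frac{10}{9783} + 6773 = \frac{66260269}{9783}$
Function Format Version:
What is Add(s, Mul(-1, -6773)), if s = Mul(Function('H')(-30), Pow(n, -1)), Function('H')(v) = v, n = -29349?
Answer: Rational(66260269, 9783) ≈ 6773.0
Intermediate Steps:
s = Rational(10, 9783) (s = Mul(-30, Pow(-29349, -1)) = Mul(-30, Rational(-1, 29349)) = Rational(10, 9783) ≈ 0.0010222)
Add(s, Mul(-1, -6773)) = Add(Rational(10, 9783), Mul(-1, -6773)) = Add(Rational(10, 9783), 6773) = Rational(66260269, 9783)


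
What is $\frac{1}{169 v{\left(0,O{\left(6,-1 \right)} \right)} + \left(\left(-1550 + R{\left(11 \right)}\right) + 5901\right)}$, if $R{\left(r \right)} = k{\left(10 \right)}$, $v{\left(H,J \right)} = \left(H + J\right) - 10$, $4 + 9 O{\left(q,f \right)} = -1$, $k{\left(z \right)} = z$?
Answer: $\frac{9}{23194} \approx 0.00038803$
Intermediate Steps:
$O{\left(q,f \right)} = - \frac{5}{9}$ ($O{\left(q,f \right)} = - \frac{4}{9} + \frac{1}{9} \left(-1\right) = - \frac{4}{9} - \frac{1}{9} = - \frac{5}{9}$)
$v{\left(H,J \right)} = -10 + H + J$
$R{\left(r \right)} = 10$
$\frac{1}{169 v{\left(0,O{\left(6,-1 \right)} \right)} + \left(\left(-1550 + R{\left(11 \right)}\right) + 5901\right)} = \frac{1}{169 \left(-10 + 0 - \frac{5}{9}\right) + \left(\left(-1550 + 10\right) + 5901\right)} = \frac{1}{169 \left(- \frac{95}{9}\right) + \left(-1540 + 5901\right)} = \frac{1}{- \frac{16055}{9} + 4361} = \frac{1}{\frac{23194}{9}} = \frac{9}{23194}$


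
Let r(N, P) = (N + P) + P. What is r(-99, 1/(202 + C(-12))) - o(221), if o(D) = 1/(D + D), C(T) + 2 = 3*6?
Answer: -4769289/48178 ≈ -98.993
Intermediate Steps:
C(T) = 16 (C(T) = -2 + 3*6 = -2 + 18 = 16)
r(N, P) = N + 2*P
o(D) = 1/(2*D)
r(-99, 1/(202 + C(-12))) - o(221) = (-99 + 2/(202 + 16)) - 1/(2*221) = (-99 + 2/218) - 1/(2*221) = (-99 + 2*(1/218)) - 1*1/442 = (-99 + 1/109) - 1/442 = -10790/109 - 1/442 = -4769289/48178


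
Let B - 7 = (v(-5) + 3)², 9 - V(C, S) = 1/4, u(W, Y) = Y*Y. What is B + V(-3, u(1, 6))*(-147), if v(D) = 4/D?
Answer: -127441/100 ≈ -1274.4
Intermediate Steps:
u(W, Y) = Y²
V(C, S) = 35/4 (V(C, S) = 9 - 1/4 = 9 - 1*¼ = 9 - ¼ = 35/4)
B = 296/25 (B = 7 + (4/(-5) + 3)² = 7 + (4*(-⅕) + 3)² = 7 + (-⅘ + 3)² = 7 + (11/5)² = 7 + 121/25 = 296/25 ≈ 11.840)
B + V(-3, u(1, 6))*(-147) = 296/25 + (35/4)*(-147) = 296/25 - 5145/4 = -127441/100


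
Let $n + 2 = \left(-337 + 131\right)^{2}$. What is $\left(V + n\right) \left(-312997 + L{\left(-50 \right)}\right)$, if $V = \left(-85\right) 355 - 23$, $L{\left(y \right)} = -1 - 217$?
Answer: $-3832498740$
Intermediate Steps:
$L{\left(y \right)} = -218$ ($L{\left(y \right)} = -1 - 217 = -218$)
$n = 42434$ ($n = -2 + \left(-337 + 131\right)^{2} = -2 + \left(-206\right)^{2} = -2 + 42436 = 42434$)
$V = -30198$ ($V = -30175 - 23 = -30198$)
$\left(V + n\right) \left(-312997 + L{\left(-50 \right)}\right) = \left(-30198 + 42434\right) \left(-312997 - 218\right) = 12236 \left(-313215\right) = -3832498740$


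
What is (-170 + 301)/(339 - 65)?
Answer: 131/274 ≈ 0.47810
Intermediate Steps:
(-170 + 301)/(339 - 65) = 131/274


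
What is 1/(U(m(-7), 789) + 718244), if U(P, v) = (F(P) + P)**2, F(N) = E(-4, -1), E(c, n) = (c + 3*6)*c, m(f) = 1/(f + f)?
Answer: 196/141392049 ≈ 1.3862e-6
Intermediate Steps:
m(f) = 1/(2*f)
E(c, n) = c*(18 + c) (E(c, n) = (c + 18)*c = (18 + c)*c = c*(18 + c))
F(N) = -56 (F(N) = -4*(18 - 4) = -4*14 = -56)
U(P, v) = (-56 + P)**2
1/(U(m(-7), 789) + 718244) = 1/((-56 + (1/2)/(-7))**2 + 718244) = 1/((-56 + (1/2)*(-1/7))**2 + 718244) = 1/((-56 - 1/14)**2 + 718244) = 1/((-785/14)**2 + 718244) = 1/(616225/196 + 718244) = 1/(141392049/196) = 196/141392049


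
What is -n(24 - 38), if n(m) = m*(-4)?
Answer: -56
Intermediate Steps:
n(m) = -4*m
-n(24 - 38) = -(-4)*(24 - 38) = -(-4)*(-14) = -1*56 = -56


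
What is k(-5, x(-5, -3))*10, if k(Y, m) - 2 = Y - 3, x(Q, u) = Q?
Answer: -60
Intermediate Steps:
k(Y, m) = -1 + Y (k(Y, m) = 2 + (Y - 3) = 2 + (-3 + Y) = -1 + Y)
k(-5, x(-5, -3))*10 = (-1 - 5)*10 = -6*10 = -60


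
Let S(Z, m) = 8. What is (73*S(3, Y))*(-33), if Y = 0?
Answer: -19272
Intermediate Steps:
(73*S(3, Y))*(-33) = (73*8)*(-33) = 584*(-33) = -19272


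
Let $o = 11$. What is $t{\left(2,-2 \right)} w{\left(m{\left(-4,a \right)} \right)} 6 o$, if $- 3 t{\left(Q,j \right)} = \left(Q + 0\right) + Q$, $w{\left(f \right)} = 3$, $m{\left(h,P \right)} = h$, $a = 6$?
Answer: $-264$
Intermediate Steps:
$t{\left(Q,j \right)} = - \frac{2 Q}{3}$ ($t{\left(Q,j \right)} = - \frac{\left(Q + 0\right) + Q}{3} = - \frac{Q + Q}{3} = - \frac{2 Q}{3}$)
$t{\left(2,-2 \right)} w{\left(m{\left(-4,a \right)} \right)} 6 o = \left(- \frac{2}{3}\right) 2 \cdot 3 \cdot 6 \cdot 11 = \left(- \frac{4}{3}\right) 3 \cdot 6 \cdot 11 = \left(-4\right) 6 \cdot 11 = \left(-24\right) 11 = -264$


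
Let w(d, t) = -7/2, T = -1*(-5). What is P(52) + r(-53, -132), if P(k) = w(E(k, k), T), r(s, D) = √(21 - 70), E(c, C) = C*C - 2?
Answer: -7/2 + 7*I ≈ -3.5 + 7.0*I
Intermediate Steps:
T = 5
E(c, C) = -2 + C² (E(c, C) = C² - 2 = -2 + C²)
w(d, t) = -7/2 (w(d, t) = -7*½ = -7/2)
r(s, D) = 7*I (r(s, D) = √(-49) = 7*I)
P(k) = -7/2
P(52) + r(-53, -132) = -7/2 + 7*I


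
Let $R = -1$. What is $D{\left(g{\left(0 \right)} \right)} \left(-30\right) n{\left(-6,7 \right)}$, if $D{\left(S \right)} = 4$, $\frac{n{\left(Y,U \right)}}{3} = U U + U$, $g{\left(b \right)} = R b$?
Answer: $-20160$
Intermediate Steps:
$g{\left(b \right)} = - b$
$n{\left(Y,U \right)} = 3 U + 3 U^{2}$ ($n{\left(Y,U \right)} = 3 \left(U U + U\right) = 3 \left(U^{2} + U\right) = 3 \left(U + U^{2}\right) = 3 U + 3 U^{2}$)
$D{\left(g{\left(0 \right)} \right)} \left(-30\right) n{\left(-6,7 \right)} = 4 \left(-30\right) 3 \cdot 7 \left(1 + 7\right) = - 120 \cdot 3 \cdot 7 \cdot 8 = \left(-120\right) 168 = -20160$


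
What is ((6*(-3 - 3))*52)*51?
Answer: -95472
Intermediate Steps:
((6*(-3 - 3))*52)*51 = ((6*(-6))*52)*51 = -36*52*51 = -1872*51 = -95472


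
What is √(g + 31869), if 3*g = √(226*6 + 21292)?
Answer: √(286821 + 6*√5662)/3 ≈ 178.66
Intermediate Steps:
g = 2*√5662/3 (g = √(226*6 + 21292)/3 = √(1356 + 21292)/3 = √22648/3 = (2*√5662)/3 = 2*√5662/3 ≈ 50.164)
√(g + 31869) = √(2*√5662/3 + 31869) = √(31869 + 2*√5662/3)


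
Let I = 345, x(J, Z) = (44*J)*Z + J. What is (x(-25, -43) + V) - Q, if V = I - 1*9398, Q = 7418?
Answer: 30804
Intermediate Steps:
x(J, Z) = J + 44*J*Z (x(J, Z) = 44*J*Z + J = J + 44*J*Z)
V = -9053 (V = 345 - 1*9398 = 345 - 9398 = -9053)
(x(-25, -43) + V) - Q = (-25*(1 + 44*(-43)) - 9053) - 1*7418 = (-25*(1 - 1892) - 9053) - 7418 = (-25*(-1891) - 9053) - 7418 = (47275 - 9053) - 7418 = 38222 - 7418 = 30804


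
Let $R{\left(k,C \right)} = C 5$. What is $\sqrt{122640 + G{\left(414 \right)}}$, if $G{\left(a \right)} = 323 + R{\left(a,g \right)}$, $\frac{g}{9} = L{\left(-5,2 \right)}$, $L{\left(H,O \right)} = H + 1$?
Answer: $\sqrt{122783} \approx 350.4$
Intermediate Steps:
$L{\left(H,O \right)} = 1 + H$
$g = -36$ ($g = 9 \left(1 - 5\right) = 9 \left(-4\right) = -36$)
$R{\left(k,C \right)} = 5 C$
$G{\left(a \right)} = 143$ ($G{\left(a \right)} = 323 + 5 \left(-36\right) = 323 - 180 = 143$)
$\sqrt{122640 + G{\left(414 \right)}} = \sqrt{122640 + 143} = \sqrt{122783}$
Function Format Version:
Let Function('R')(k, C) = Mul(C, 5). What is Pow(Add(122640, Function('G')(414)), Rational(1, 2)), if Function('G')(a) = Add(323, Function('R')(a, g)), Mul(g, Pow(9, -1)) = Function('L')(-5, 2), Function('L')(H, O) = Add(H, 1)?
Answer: Pow(122783, Rational(1, 2)) ≈ 350.40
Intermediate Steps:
Function('L')(H, O) = Add(1, H)
g = -36 (g = Mul(9, Add(1, -5)) = Mul(9, -4) = -36)
Function('R')(k, C) = Mul(5, C)
Function('G')(a) = 143 (Function('G')(a) = Add(323, Mul(5, -36)) = Add(323, -180) = 143)
Pow(Add(122640, Function('G')(414)), Rational(1, 2)) = Pow(Add(122640, 143), Rational(1, 2)) = Pow(122783, Rational(1, 2))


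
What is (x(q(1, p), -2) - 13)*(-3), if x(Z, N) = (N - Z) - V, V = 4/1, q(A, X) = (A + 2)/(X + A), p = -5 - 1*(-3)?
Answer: 48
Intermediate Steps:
p = -2 (p = -5 + 3 = -2)
q(A, X) = (2 + A)/(A + X)
V = 4 (V = 4*1 = 4)
x(Z, N) = -4 + N - Z (x(Z, N) = (N - Z) - 1*4 = (N - Z) - 4 = -4 + N - Z)
(x(q(1, p), -2) - 13)*(-3) = ((-4 - 2 - (2 + 1)/(1 - 2)) - 13)*(-3) = ((-4 - 2 - 3/(-1)) - 13)*(-3) = ((-4 - 2 - (-1)*3) - 13)*(-3) = ((-4 - 2 - 1*(-3)) - 13)*(-3) = ((-4 - 2 + 3) - 13)*(-3) = (-3 - 13)*(-3) = -16*(-3) = 48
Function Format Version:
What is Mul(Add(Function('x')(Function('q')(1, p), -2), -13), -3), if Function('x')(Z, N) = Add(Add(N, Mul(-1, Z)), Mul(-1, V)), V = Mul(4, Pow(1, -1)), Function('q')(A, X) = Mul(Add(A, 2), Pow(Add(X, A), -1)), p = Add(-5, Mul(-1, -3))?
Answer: 48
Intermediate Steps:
p = -2 (p = Add(-5, 3) = -2)
Function('q')(A, X) = Mul(Pow(Add(A, X), -1), Add(2, A)) (Function('q')(A, X) = Mul(Add(2, A), Pow(Add(A, X), -1)) = Mul(Pow(Add(A, X), -1), Add(2, A)))
V = 4 (V = Mul(4, 1) = 4)
Function('x')(Z, N) = Add(-4, N, Mul(-1, Z)) (Function('x')(Z, N) = Add(Add(N, Mul(-1, Z)), Mul(-1, 4)) = Add(Add(N, Mul(-1, Z)), -4) = Add(-4, N, Mul(-1, Z)))
Mul(Add(Function('x')(Function('q')(1, p), -2), -13), -3) = Mul(Add(Add(-4, -2, Mul(-1, Mul(Pow(Add(1, -2), -1), Add(2, 1)))), -13), -3) = Mul(Add(Add(-4, -2, Mul(-1, Mul(Pow(-1, -1), 3))), -13), -3) = Mul(Add(Add(-4, -2, Mul(-1, Mul(-1, 3))), -13), -3) = Mul(Add(Add(-4, -2, Mul(-1, -3)), -13), -3) = Mul(Add(Add(-4, -2, 3), -13), -3) = Mul(Add(-3, -13), -3) = Mul(-16, -3) = 48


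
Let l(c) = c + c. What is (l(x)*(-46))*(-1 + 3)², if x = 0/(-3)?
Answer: 0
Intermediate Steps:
x = 0 (x = 0*(-⅓) = 0)
l(c) = 2*c
(l(x)*(-46))*(-1 + 3)² = ((2*0)*(-46))*(-1 + 3)² = (0*(-46))*2² = 0*4 = 0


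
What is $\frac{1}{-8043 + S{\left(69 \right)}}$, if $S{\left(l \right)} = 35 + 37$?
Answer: $- \frac{1}{7971} \approx -0.00012545$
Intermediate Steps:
$S{\left(l \right)} = 72$
$\frac{1}{-8043 + S{\left(69 \right)}} = \frac{1}{-8043 + 72} = \frac{1}{-7971} = - \frac{1}{7971}$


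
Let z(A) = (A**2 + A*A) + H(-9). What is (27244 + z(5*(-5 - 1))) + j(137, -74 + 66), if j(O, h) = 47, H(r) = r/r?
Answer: 29092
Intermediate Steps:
H(r) = 1
z(A) = 1 + 2*A**2 (z(A) = (A**2 + A*A) + 1 = (A**2 + A**2) + 1 = 2*A**2 + 1 = 1 + 2*A**2)
(27244 + z(5*(-5 - 1))) + j(137, -74 + 66) = (27244 + (1 + 2*(5*(-5 - 1))**2)) + 47 = (27244 + (1 + 2*(5*(-6))**2)) + 47 = (27244 + (1 + 2*(-30)**2)) + 47 = (27244 + (1 + 2*900)) + 47 = (27244 + (1 + 1800)) + 47 = (27244 + 1801) + 47 = 29045 + 47 = 29092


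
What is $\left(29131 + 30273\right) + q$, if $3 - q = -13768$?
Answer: $73175$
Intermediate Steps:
$q = 13771$ ($q = 3 - -13768 = 3 + 13768 = 13771$)
$\left(29131 + 30273\right) + q = \left(29131 + 30273\right) + 13771 = 59404 + 13771 = 73175$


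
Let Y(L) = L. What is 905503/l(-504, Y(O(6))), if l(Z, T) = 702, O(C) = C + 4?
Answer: 905503/702 ≈ 1289.9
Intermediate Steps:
O(C) = 4 + C
905503/l(-504, Y(O(6))) = 905503/702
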